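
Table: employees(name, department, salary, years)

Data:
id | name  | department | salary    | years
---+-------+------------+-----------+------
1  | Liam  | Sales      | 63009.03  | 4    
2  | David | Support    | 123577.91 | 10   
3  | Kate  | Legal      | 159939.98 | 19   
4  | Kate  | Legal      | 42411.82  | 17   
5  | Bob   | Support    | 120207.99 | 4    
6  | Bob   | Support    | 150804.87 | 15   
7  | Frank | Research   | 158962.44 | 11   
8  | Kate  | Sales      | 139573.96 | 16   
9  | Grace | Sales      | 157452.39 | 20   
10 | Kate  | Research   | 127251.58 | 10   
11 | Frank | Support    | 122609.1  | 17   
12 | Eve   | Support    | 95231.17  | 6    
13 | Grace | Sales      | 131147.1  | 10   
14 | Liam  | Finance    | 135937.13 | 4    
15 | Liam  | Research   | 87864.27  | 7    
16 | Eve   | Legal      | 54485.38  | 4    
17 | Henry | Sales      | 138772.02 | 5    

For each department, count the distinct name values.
SELECT department, COUNT(DISTINCT name)
FROM employees
GROUP BY department

Result:
  Finance: 1 distinct
  Legal: 2 distinct
  Research: 3 distinct
  Sales: 4 distinct
  Support: 4 distinct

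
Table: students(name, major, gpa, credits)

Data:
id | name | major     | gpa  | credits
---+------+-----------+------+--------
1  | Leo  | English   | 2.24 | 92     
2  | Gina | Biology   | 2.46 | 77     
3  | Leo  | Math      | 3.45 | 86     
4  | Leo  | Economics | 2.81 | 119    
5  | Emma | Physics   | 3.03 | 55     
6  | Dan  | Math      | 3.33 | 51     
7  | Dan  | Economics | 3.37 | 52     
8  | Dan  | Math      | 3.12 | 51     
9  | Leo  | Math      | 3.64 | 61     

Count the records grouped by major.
SELECT major, COUNT(*) as count
FROM students
GROUP BY major

Result:
  Biology: 1
  Economics: 2
  English: 1
  Math: 4
  Physics: 1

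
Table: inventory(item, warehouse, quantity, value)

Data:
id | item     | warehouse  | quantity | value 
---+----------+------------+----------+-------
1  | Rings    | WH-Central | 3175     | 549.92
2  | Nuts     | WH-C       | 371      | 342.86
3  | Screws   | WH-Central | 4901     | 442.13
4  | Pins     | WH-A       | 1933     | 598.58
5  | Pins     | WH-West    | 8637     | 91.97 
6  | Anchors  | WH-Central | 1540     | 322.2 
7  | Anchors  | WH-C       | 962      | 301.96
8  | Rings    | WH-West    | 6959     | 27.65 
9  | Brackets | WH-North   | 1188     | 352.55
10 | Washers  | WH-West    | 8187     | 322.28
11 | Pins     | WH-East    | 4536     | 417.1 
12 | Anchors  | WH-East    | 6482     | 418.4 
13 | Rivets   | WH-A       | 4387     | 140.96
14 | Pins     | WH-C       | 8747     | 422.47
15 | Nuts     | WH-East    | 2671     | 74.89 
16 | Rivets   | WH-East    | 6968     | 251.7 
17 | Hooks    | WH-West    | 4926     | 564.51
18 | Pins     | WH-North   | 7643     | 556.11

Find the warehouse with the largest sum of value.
SELECT warehouse, SUM(value) as val
FROM inventory
GROUP BY warehouse
ORDER BY val DESC
LIMIT 1

Result: WH-Central with sum(value) = 1314.25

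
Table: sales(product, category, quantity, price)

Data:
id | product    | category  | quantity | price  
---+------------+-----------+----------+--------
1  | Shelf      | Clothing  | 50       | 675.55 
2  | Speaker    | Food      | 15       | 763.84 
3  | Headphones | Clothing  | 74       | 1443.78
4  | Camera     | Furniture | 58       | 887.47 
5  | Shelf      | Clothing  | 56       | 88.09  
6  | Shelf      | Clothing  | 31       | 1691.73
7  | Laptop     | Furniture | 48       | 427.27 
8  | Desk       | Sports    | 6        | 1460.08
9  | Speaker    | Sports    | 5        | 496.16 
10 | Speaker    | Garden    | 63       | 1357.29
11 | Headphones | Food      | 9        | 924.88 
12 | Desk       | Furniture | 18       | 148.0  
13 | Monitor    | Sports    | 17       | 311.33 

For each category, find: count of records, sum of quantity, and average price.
SELECT category,
       COUNT(*) as cnt,
       SUM(quantity) as total_quantity,
       AVG(price) as avg_price
FROM sales
GROUP BY category

Result:
  Clothing: 4 records, 211 total quantity, 974.79 avg price
  Food: 2 records, 24 total quantity, 844.36 avg price
  Furniture: 3 records, 124 total quantity, 487.58 avg price
  Garden: 1 records, 63 total quantity, 1357.29 avg price
  Sports: 3 records, 28 total quantity, 755.86 avg price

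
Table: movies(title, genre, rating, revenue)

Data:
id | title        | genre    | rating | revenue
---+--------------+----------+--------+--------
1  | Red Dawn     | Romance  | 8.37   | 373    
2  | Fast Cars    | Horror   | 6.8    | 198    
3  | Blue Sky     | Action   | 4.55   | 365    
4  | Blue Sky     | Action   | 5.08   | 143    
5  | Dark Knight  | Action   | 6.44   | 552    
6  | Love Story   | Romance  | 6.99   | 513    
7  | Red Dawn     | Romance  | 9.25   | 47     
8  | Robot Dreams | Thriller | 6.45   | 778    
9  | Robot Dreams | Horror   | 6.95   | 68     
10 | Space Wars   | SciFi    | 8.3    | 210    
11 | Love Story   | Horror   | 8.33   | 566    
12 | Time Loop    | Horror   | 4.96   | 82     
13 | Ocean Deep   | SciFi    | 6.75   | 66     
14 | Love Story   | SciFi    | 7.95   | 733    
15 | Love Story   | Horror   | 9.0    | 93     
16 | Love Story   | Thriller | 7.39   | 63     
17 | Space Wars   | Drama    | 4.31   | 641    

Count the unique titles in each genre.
SELECT genre, COUNT(DISTINCT title)
FROM movies
GROUP BY genre

Result:
  Action: 2 distinct
  Drama: 1 distinct
  Horror: 4 distinct
  Romance: 2 distinct
  SciFi: 3 distinct
  Thriller: 2 distinct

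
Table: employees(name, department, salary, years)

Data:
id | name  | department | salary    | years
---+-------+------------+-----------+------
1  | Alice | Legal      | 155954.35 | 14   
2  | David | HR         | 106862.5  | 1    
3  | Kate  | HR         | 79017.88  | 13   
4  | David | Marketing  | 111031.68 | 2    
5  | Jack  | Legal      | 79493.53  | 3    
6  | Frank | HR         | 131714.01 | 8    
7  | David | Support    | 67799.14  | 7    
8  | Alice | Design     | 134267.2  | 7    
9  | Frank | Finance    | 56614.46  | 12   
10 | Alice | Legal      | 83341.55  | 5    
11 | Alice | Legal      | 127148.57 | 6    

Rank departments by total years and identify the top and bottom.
SELECT department, SUM(years)
FROM employees
GROUP BY department
ORDER BY SUM(years)

All groups:
  Marketing: 2
  Design: 7
  Support: 7
  Finance: 12
  HR: 22
  Legal: 28

Highest: Legal (28)
Lowest: Marketing (2)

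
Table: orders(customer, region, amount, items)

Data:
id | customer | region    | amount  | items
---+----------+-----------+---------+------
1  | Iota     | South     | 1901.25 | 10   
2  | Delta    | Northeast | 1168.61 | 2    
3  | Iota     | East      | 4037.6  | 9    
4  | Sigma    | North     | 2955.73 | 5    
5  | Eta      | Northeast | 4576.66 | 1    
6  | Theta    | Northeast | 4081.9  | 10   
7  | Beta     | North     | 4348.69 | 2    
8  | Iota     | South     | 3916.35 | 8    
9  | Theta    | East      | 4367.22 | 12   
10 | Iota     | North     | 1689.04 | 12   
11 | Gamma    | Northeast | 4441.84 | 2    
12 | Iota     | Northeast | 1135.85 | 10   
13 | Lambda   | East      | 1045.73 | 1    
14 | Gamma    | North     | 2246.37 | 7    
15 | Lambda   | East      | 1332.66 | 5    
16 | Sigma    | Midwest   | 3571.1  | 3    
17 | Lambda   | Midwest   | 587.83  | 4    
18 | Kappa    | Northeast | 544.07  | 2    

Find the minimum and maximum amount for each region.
SELECT region, MIN(amount), MAX(amount)
FROM orders
GROUP BY region

Result:
  East: min=1045.73, max=4367.22
  Midwest: min=587.83, max=3571.10
  North: min=1689.04, max=4348.69
  Northeast: min=544.07, max=4576.66
  South: min=1901.25, max=3916.35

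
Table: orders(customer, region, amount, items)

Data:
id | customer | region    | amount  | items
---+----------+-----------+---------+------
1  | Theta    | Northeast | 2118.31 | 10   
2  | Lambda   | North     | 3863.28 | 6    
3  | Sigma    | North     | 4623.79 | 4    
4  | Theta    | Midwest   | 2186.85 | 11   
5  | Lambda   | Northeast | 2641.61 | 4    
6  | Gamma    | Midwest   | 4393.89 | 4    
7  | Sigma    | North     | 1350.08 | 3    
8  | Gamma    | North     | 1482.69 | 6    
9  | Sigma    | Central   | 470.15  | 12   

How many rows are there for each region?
SELECT region, COUNT(*) as count
FROM orders
GROUP BY region

Result:
  Central: 1
  Midwest: 2
  North: 4
  Northeast: 2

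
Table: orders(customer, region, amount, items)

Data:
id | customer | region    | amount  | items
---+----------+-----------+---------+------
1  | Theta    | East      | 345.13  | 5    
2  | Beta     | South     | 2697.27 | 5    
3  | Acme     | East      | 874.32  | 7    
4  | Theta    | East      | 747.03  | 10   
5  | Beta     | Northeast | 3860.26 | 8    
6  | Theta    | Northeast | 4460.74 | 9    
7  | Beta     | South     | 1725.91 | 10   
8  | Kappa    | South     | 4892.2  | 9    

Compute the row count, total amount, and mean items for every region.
SELECT region,
       COUNT(*) as cnt,
       SUM(amount) as total_amount,
       AVG(items) as avg_items
FROM orders
GROUP BY region

Result:
  East: 3 records, 1966.48 total amount, 7.33 avg items
  Northeast: 2 records, 8321.00 total amount, 8.50 avg items
  South: 3 records, 9315.38 total amount, 8.00 avg items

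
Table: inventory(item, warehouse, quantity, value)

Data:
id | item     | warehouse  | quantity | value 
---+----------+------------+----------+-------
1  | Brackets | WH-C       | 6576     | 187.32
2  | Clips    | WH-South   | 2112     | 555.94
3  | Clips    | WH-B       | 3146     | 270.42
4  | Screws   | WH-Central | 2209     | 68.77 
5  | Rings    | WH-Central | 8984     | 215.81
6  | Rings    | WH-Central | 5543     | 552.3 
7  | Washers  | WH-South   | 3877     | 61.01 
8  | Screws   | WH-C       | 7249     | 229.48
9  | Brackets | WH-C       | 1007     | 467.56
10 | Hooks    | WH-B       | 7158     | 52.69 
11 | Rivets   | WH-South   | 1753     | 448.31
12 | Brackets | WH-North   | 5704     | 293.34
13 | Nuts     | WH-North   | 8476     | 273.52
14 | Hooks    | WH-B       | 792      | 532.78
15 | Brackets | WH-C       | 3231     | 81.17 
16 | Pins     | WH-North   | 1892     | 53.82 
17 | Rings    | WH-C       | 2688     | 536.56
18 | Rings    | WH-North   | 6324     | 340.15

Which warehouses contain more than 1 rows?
SELECT warehouse, COUNT(*) as cnt
FROM inventory
GROUP BY warehouse
HAVING COUNT(*) > 1

Result:
  WH-B: 3
  WH-C: 5
  WH-Central: 3
  WH-North: 4
  WH-South: 3

Note: HAVING filters groups after aggregation, WHERE filters rows before.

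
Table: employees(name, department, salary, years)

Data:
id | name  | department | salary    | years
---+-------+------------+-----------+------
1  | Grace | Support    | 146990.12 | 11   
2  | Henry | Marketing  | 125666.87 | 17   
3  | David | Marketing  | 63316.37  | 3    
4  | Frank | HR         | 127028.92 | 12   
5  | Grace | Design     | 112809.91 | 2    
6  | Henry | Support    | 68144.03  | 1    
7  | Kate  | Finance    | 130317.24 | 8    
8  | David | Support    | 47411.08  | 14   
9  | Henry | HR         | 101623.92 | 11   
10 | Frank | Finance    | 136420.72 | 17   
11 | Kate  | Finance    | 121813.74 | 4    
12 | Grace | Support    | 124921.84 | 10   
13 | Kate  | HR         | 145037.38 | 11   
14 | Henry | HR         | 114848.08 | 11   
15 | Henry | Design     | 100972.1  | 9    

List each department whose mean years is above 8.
SELECT department, AVG(years)
FROM employees
GROUP BY department
HAVING AVG(years) > 8

Result:
  Finance: avg=9.67
  HR: avg=11.25
  Marketing: avg=10.00
  Support: avg=9.00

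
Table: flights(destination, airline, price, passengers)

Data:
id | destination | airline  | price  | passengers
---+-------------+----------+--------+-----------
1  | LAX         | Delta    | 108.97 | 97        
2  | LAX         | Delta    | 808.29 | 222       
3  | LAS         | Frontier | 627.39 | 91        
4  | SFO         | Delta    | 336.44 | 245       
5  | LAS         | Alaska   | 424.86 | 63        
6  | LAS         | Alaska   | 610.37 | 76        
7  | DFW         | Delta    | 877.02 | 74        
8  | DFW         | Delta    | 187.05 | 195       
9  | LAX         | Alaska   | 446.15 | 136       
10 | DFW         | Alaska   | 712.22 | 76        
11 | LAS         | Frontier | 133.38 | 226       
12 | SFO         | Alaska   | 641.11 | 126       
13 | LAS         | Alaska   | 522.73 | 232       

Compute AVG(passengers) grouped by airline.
SELECT airline, AVG(passengers) as result
FROM flights
GROUP BY airline

Result:
  Alaska: 118.17
  Delta: 166.60
  Frontier: 158.50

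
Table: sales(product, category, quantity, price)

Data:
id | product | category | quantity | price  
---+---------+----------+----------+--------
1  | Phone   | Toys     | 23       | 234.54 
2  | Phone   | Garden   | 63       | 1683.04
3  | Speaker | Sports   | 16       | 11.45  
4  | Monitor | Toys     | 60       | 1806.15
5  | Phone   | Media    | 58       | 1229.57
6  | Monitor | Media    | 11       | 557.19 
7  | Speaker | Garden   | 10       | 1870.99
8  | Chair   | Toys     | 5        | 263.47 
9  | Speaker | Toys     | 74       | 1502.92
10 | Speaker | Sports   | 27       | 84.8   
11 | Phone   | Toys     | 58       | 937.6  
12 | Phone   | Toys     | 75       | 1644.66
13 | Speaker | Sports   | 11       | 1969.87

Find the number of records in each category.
SELECT category, COUNT(*) as count
FROM sales
GROUP BY category

Result:
  Garden: 2
  Media: 2
  Sports: 3
  Toys: 6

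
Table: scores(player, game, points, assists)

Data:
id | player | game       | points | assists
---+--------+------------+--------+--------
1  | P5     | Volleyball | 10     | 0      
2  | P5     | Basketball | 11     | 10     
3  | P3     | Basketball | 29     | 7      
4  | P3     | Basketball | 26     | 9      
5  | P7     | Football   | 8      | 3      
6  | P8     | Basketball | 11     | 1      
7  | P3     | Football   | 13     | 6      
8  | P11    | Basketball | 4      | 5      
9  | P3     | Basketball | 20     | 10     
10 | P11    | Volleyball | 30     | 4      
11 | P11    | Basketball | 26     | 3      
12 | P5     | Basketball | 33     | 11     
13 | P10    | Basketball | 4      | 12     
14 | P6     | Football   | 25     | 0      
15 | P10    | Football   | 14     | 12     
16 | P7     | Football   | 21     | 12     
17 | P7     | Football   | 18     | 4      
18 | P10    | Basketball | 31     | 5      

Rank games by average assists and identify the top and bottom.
SELECT game, AVG(assists)
FROM scores
GROUP BY game
ORDER BY AVG(assists)

All groups:
  Volleyball: 2.00
  Football: 6.17
  Basketball: 7.30

Highest: Basketball (7.30)
Lowest: Volleyball (2.00)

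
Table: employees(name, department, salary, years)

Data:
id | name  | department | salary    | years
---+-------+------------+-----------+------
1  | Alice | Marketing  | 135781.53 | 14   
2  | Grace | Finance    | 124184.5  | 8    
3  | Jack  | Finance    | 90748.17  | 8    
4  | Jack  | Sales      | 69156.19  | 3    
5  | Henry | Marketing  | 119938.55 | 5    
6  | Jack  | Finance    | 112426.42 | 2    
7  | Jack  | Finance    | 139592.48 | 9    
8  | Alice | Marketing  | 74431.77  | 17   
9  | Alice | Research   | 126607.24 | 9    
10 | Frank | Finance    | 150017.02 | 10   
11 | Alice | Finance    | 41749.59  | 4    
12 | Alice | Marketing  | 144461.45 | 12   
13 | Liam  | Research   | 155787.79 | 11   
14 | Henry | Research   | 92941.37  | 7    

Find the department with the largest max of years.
SELECT department, MAX(years) as val
FROM employees
GROUP BY department
ORDER BY val DESC
LIMIT 1

Result: Marketing with max(years) = 17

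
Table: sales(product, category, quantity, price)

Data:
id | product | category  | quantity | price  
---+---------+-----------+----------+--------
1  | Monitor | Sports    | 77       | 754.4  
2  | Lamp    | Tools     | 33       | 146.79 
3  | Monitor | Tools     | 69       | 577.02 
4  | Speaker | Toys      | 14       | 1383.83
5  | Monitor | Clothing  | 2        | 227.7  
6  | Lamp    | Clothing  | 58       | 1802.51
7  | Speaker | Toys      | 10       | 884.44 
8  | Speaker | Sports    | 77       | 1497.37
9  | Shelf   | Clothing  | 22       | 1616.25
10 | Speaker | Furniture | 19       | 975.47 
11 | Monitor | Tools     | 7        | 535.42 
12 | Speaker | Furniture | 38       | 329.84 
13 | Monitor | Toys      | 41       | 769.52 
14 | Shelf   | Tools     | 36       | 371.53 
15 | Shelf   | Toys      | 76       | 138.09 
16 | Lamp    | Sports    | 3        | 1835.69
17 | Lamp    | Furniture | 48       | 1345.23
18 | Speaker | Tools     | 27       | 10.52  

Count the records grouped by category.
SELECT category, COUNT(*) as count
FROM sales
GROUP BY category

Result:
  Clothing: 3
  Furniture: 3
  Sports: 3
  Tools: 5
  Toys: 4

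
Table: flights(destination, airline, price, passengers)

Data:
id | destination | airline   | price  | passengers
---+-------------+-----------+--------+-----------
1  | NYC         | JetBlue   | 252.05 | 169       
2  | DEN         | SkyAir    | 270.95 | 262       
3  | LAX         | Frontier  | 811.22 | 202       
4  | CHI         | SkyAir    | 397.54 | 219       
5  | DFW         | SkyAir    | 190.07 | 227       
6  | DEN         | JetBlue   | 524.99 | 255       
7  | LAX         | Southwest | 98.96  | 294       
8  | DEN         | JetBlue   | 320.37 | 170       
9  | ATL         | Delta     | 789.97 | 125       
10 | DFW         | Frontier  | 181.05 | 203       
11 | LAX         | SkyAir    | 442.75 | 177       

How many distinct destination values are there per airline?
SELECT airline, COUNT(DISTINCT destination)
FROM flights
GROUP BY airline

Result:
  Delta: 1 distinct
  Frontier: 2 distinct
  JetBlue: 2 distinct
  SkyAir: 4 distinct
  Southwest: 1 distinct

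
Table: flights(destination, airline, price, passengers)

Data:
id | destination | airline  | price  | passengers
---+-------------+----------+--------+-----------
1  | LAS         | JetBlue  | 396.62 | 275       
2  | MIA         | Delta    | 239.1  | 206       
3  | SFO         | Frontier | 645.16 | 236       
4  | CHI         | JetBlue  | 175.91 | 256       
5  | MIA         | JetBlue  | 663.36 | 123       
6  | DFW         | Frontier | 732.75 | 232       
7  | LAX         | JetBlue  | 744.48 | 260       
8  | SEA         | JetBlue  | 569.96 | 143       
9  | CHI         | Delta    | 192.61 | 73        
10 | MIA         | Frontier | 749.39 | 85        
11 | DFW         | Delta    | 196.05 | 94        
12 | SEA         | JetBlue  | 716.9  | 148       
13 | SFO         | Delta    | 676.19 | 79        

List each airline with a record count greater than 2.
SELECT airline, COUNT(*) as cnt
FROM flights
GROUP BY airline
HAVING COUNT(*) > 2

Result:
  Delta: 4
  Frontier: 3
  JetBlue: 6

Note: HAVING filters groups after aggregation, WHERE filters rows before.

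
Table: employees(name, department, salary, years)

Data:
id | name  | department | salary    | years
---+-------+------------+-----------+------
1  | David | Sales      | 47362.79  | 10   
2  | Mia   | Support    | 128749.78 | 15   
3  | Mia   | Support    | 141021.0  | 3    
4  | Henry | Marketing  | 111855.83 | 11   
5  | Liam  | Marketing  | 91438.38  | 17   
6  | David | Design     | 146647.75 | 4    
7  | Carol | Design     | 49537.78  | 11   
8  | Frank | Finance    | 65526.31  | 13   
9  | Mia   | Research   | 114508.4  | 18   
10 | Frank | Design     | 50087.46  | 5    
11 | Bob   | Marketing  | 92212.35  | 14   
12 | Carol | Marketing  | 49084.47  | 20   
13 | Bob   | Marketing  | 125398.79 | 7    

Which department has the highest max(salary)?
SELECT department, MAX(salary) as val
FROM employees
GROUP BY department
ORDER BY val DESC
LIMIT 1

Result: Design with max(salary) = 146647.75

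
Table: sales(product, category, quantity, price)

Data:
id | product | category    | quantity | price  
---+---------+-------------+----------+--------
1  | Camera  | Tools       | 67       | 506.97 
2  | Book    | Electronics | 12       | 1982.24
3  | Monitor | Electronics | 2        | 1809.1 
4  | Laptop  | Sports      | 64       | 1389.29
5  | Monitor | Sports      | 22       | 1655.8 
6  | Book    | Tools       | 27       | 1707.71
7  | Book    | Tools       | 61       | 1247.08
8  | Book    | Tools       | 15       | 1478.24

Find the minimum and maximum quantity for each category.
SELECT category, MIN(quantity), MAX(quantity)
FROM sales
GROUP BY category

Result:
  Electronics: min=2, max=12
  Sports: min=22, max=64
  Tools: min=15, max=67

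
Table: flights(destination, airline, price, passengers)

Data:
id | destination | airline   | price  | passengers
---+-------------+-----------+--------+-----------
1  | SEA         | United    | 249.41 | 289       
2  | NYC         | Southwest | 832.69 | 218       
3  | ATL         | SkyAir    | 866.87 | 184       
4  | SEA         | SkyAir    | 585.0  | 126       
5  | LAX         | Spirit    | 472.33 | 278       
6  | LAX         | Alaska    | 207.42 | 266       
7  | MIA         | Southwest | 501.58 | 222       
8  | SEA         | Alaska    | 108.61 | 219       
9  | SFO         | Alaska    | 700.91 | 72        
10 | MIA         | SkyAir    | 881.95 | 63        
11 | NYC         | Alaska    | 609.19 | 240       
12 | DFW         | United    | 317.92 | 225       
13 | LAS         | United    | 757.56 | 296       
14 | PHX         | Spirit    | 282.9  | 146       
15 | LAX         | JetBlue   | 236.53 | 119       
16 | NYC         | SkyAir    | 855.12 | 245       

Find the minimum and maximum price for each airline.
SELECT airline, MIN(price), MAX(price)
FROM flights
GROUP BY airline

Result:
  Alaska: min=108.61, max=700.91
  JetBlue: min=236.53, max=236.53
  SkyAir: min=585.00, max=881.95
  Southwest: min=501.58, max=832.69
  Spirit: min=282.90, max=472.33
  United: min=249.41, max=757.56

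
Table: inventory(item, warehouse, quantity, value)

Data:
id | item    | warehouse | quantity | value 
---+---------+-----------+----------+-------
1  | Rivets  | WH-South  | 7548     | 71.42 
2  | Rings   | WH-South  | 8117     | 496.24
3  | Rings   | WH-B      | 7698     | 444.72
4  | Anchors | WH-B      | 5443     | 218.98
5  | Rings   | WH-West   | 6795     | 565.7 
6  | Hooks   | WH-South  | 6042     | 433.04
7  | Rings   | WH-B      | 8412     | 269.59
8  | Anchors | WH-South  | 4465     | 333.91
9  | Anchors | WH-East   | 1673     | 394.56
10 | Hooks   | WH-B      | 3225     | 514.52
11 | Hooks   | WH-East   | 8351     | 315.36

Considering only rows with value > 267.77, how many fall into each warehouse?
SELECT warehouse, COUNT(*)
FROM inventory
WHERE value > 267.77
GROUP BY warehouse

Note: WHERE filters rows before grouping.

Result:
  WH-B: 3
  WH-East: 2
  WH-South: 3
  WH-West: 1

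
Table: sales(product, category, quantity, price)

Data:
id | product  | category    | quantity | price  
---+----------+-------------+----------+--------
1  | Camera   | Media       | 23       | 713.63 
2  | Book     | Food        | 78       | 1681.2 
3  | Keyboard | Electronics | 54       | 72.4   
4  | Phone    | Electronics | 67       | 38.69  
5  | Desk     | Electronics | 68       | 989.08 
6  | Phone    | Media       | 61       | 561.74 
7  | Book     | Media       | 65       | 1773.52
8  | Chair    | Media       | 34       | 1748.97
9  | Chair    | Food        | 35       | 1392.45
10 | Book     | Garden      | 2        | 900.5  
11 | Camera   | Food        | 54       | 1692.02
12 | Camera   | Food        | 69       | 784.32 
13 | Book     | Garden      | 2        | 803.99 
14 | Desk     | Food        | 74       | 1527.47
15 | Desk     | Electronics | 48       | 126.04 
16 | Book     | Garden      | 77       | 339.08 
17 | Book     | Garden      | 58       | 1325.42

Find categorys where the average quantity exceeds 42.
SELECT category, AVG(quantity)
FROM sales
GROUP BY category
HAVING AVG(quantity) > 42

Result:
  Electronics: avg=59.25
  Food: avg=62.00
  Media: avg=45.75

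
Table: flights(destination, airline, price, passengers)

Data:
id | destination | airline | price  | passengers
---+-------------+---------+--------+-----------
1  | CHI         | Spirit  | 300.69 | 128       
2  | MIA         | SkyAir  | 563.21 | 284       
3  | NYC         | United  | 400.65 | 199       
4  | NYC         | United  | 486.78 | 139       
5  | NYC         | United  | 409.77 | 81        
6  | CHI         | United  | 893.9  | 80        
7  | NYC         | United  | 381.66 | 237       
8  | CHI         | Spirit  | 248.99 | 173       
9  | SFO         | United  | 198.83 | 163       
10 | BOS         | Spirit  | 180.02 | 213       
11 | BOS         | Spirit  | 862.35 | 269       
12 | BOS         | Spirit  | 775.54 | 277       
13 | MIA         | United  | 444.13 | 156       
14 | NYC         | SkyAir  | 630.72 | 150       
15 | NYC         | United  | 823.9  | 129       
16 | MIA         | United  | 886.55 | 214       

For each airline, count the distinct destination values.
SELECT airline, COUNT(DISTINCT destination)
FROM flights
GROUP BY airline

Result:
  SkyAir: 2 distinct
  Spirit: 2 distinct
  United: 4 distinct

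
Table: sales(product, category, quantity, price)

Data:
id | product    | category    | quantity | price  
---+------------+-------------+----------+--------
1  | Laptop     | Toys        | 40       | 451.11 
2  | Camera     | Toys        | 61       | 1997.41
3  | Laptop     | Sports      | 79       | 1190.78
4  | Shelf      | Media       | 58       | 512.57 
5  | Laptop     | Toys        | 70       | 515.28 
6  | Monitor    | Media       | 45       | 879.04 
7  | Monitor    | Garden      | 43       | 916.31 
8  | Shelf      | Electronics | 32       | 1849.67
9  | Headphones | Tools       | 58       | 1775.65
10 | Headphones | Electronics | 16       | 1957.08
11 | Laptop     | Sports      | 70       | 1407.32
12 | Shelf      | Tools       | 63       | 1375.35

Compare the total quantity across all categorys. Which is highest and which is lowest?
SELECT category, SUM(quantity)
FROM sales
GROUP BY category
ORDER BY SUM(quantity)

All groups:
  Garden: 43
  Electronics: 48
  Media: 103
  Tools: 121
  Sports: 149
  Toys: 171

Highest: Toys (171)
Lowest: Garden (43)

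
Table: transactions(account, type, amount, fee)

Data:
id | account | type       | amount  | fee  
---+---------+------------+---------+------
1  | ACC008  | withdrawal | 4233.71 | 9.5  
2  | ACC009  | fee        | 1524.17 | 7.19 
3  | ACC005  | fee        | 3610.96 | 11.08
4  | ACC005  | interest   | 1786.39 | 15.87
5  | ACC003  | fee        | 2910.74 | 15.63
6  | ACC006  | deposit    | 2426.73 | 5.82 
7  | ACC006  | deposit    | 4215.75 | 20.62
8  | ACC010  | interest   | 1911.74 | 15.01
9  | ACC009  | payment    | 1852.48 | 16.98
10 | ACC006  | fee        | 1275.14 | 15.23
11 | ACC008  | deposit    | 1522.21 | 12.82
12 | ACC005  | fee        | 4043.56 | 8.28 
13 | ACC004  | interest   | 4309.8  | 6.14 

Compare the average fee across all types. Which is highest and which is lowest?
SELECT type, AVG(fee)
FROM transactions
GROUP BY type
ORDER BY AVG(fee)

All groups:
  withdrawal: 9.50
  fee: 11.48
  interest: 12.34
  deposit: 13.09
  payment: 16.98

Highest: payment (16.98)
Lowest: withdrawal (9.50)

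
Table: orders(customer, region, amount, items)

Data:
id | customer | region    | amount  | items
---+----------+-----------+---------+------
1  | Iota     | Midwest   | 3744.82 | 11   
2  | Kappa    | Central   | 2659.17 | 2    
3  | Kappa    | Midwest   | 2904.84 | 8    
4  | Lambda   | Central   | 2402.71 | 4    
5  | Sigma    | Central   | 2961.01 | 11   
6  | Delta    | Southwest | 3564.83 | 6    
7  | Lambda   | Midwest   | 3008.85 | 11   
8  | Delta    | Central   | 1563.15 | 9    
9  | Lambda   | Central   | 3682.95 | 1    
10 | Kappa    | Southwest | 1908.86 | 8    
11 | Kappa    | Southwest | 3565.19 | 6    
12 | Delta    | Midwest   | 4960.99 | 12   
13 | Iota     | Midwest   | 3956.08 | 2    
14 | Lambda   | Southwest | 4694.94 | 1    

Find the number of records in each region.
SELECT region, COUNT(*) as count
FROM orders
GROUP BY region

Result:
  Central: 5
  Midwest: 5
  Southwest: 4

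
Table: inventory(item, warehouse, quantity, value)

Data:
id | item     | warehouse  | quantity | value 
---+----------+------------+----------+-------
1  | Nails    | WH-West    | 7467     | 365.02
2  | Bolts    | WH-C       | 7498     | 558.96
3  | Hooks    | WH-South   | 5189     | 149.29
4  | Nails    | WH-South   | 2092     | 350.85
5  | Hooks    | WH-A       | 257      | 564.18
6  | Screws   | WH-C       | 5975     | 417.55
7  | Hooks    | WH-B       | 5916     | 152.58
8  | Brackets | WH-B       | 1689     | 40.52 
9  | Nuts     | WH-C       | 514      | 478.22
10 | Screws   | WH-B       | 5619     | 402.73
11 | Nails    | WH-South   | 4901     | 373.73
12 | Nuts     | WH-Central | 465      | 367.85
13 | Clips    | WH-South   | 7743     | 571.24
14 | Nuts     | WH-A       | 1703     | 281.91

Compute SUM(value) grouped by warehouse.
SELECT warehouse, SUM(value) as result
FROM inventory
GROUP BY warehouse

Result:
  WH-A: 846.09
  WH-B: 595.83
  WH-C: 1454.73
  WH-Central: 367.85
  WH-South: 1445.11
  WH-West: 365.02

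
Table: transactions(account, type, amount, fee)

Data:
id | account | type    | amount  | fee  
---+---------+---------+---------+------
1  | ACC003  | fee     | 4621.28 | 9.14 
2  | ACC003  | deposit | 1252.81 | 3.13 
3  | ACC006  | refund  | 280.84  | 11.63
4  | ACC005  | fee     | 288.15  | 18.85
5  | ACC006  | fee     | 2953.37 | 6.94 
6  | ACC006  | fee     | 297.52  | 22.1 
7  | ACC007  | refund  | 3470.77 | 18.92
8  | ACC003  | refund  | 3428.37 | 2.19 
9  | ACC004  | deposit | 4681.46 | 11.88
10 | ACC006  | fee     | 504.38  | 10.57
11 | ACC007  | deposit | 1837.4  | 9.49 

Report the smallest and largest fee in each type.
SELECT type, MIN(fee), MAX(fee)
FROM transactions
GROUP BY type

Result:
  deposit: min=3.13, max=11.88
  fee: min=6.94, max=22.10
  refund: min=2.19, max=18.92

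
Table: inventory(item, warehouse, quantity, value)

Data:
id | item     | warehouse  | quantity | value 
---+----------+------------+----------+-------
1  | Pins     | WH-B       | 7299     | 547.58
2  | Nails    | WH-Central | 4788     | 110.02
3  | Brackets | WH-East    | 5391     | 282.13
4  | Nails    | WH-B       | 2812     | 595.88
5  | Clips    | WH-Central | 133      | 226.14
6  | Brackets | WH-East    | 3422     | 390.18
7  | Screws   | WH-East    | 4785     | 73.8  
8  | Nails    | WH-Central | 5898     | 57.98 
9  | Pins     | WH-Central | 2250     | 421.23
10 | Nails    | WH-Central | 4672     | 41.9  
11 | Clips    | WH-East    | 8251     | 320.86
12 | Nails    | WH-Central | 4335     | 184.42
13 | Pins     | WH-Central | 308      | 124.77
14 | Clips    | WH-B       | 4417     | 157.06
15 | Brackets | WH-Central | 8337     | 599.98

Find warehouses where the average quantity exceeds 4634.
SELECT warehouse, AVG(quantity)
FROM inventory
GROUP BY warehouse
HAVING AVG(quantity) > 4634

Result:
  WH-B: avg=4842.67
  WH-East: avg=5462.25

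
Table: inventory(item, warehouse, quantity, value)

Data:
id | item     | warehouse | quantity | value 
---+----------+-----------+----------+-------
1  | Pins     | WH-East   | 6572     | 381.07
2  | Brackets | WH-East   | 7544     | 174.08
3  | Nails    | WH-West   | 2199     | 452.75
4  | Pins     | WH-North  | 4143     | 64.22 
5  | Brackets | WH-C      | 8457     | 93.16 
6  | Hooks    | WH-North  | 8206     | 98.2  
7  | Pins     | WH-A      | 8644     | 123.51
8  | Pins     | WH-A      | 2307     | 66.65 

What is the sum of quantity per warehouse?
SELECT warehouse, SUM(quantity) as result
FROM inventory
GROUP BY warehouse

Result:
  WH-A: 10951
  WH-C: 8457
  WH-East: 14116
  WH-North: 12349
  WH-West: 2199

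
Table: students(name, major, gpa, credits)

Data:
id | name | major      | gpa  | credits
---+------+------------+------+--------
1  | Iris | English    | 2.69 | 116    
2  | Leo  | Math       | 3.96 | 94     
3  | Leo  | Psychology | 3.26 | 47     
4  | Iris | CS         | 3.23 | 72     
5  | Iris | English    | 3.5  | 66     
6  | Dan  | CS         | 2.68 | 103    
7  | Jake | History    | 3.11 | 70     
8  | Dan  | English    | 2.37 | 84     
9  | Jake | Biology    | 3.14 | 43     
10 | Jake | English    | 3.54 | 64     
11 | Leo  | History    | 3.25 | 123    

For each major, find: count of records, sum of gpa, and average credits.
SELECT major,
       COUNT(*) as cnt,
       SUM(gpa) as total_gpa,
       AVG(credits) as avg_credits
FROM students
GROUP BY major

Result:
  Biology: 1 records, 3.14 total gpa, 43.00 avg credits
  CS: 2 records, 5.91 total gpa, 87.50 avg credits
  English: 4 records, 12.10 total gpa, 82.50 avg credits
  History: 2 records, 6.36 total gpa, 96.50 avg credits
  Math: 1 records, 3.96 total gpa, 94.00 avg credits
  Psychology: 1 records, 3.26 total gpa, 47.00 avg credits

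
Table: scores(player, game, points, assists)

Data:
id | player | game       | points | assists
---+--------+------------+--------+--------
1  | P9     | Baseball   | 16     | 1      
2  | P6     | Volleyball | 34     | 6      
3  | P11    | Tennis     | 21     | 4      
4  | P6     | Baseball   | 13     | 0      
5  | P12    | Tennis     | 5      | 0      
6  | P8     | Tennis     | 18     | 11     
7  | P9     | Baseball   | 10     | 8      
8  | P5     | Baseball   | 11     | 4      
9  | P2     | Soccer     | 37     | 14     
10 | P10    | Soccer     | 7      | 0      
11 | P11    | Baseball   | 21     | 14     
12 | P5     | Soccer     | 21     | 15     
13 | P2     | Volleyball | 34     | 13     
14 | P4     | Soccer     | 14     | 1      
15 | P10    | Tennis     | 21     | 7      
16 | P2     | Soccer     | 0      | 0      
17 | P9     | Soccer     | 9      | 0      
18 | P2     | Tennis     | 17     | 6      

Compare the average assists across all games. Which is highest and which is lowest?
SELECT game, AVG(assists)
FROM scores
GROUP BY game
ORDER BY AVG(assists)

All groups:
  Soccer: 5.00
  Baseball: 5.40
  Tennis: 5.60
  Volleyball: 9.50

Highest: Volleyball (9.50)
Lowest: Soccer (5.00)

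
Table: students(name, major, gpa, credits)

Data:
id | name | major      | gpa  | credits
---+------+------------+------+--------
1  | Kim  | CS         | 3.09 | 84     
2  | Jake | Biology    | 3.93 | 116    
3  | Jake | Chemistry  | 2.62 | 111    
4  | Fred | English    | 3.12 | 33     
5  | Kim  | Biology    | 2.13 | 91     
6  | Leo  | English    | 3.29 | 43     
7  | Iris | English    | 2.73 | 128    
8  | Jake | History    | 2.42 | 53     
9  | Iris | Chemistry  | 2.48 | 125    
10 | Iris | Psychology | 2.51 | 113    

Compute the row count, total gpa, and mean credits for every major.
SELECT major,
       COUNT(*) as cnt,
       SUM(gpa) as total_gpa,
       AVG(credits) as avg_credits
FROM students
GROUP BY major

Result:
  Biology: 2 records, 6.06 total gpa, 103.50 avg credits
  CS: 1 records, 3.09 total gpa, 84.00 avg credits
  Chemistry: 2 records, 5.10 total gpa, 118.00 avg credits
  English: 3 records, 9.14 total gpa, 68.00 avg credits
  History: 1 records, 2.42 total gpa, 53.00 avg credits
  Psychology: 1 records, 2.51 total gpa, 113.00 avg credits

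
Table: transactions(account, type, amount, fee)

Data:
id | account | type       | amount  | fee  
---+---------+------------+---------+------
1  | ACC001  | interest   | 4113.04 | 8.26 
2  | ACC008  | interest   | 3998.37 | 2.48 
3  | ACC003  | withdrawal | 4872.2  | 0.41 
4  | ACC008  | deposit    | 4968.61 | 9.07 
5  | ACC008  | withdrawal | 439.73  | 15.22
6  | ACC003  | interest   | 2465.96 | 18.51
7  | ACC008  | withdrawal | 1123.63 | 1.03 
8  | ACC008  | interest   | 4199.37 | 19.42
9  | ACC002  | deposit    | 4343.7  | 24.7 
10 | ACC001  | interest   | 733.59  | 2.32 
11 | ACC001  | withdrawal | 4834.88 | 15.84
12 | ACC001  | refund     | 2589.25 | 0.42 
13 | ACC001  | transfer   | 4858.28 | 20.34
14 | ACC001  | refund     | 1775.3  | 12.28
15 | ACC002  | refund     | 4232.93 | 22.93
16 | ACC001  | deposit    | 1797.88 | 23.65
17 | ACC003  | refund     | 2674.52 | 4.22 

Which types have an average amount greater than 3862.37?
SELECT type, AVG(amount)
FROM transactions
GROUP BY type
HAVING AVG(amount) > 3862.37

Result:
  transfer: avg=4858.28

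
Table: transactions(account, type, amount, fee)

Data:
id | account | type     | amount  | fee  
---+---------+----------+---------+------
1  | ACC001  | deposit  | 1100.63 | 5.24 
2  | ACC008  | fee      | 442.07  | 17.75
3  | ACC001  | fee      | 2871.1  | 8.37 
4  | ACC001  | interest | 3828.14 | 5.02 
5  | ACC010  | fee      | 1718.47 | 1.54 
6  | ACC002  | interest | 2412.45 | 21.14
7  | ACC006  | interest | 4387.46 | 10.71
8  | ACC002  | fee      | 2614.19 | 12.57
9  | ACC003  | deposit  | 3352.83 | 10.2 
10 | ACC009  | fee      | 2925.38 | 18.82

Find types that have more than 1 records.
SELECT type, COUNT(*) as cnt
FROM transactions
GROUP BY type
HAVING COUNT(*) > 1

Result:
  deposit: 2
  fee: 5
  interest: 3

Note: HAVING filters groups after aggregation, WHERE filters rows before.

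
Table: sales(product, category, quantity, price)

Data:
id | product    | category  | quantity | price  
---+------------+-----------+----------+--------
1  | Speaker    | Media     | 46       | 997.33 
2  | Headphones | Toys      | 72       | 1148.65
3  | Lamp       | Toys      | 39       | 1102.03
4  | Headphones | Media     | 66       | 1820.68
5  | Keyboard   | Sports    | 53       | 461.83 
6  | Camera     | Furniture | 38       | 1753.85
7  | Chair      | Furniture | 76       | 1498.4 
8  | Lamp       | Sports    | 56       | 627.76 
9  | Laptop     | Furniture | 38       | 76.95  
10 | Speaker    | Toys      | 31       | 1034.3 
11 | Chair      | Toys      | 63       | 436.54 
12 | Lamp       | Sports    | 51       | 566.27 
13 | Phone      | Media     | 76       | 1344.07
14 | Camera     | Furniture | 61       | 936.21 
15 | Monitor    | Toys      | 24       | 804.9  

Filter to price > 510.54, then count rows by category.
SELECT category, COUNT(*)
FROM sales
WHERE price > 510.54
GROUP BY category

Note: WHERE filters rows before grouping.

Result:
  Furniture: 3
  Media: 3
  Sports: 2
  Toys: 4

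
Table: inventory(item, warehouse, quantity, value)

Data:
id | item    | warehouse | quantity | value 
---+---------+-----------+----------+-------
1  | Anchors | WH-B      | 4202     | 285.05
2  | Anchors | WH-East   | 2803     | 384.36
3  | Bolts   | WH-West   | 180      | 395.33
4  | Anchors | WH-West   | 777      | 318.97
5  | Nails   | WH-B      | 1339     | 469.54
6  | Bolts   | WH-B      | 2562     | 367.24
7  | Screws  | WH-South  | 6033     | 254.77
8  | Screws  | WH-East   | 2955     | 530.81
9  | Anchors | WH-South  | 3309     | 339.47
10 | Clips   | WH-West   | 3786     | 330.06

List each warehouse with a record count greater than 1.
SELECT warehouse, COUNT(*) as cnt
FROM inventory
GROUP BY warehouse
HAVING COUNT(*) > 1

Result:
  WH-B: 3
  WH-East: 2
  WH-South: 2
  WH-West: 3

Note: HAVING filters groups after aggregation, WHERE filters rows before.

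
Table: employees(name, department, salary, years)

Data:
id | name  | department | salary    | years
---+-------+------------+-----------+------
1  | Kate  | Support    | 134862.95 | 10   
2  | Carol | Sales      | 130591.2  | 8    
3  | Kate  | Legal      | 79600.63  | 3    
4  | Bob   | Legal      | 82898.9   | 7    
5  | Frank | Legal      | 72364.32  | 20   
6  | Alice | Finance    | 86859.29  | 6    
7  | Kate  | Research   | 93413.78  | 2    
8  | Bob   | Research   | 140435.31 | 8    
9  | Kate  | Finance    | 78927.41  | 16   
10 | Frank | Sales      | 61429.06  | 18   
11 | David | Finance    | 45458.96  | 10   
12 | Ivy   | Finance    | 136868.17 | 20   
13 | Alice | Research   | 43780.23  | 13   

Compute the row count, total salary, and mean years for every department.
SELECT department,
       COUNT(*) as cnt,
       SUM(salary) as total_salary,
       AVG(years) as avg_years
FROM employees
GROUP BY department

Result:
  Finance: 4 records, 348113.83 total salary, 13.00 avg years
  Legal: 3 records, 234863.85 total salary, 10.00 avg years
  Research: 3 records, 277629.32 total salary, 7.67 avg years
  Sales: 2 records, 192020.26 total salary, 13.00 avg years
  Support: 1 records, 134862.95 total salary, 10.00 avg years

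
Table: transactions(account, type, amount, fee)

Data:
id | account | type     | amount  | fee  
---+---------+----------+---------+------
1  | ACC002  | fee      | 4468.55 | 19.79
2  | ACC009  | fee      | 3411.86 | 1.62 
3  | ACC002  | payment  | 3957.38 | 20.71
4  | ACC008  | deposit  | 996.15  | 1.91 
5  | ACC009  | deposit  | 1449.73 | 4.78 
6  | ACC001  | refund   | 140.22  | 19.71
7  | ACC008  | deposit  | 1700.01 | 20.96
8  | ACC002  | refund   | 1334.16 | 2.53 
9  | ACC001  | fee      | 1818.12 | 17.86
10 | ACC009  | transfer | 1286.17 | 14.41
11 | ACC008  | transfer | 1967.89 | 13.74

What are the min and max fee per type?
SELECT type, MIN(fee), MAX(fee)
FROM transactions
GROUP BY type

Result:
  deposit: min=1.91, max=20.96
  fee: min=1.62, max=19.79
  payment: min=20.71, max=20.71
  refund: min=2.53, max=19.71
  transfer: min=13.74, max=14.41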